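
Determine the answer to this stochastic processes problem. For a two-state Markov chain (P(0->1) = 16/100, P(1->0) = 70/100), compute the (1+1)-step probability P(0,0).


P^2 = P^1 * P^1
Computing via matrix multiplication of the transition matrix.
Entry (0,0) of P^2 = 0.8176

0.8176


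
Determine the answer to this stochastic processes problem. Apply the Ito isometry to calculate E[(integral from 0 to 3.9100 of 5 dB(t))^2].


By Ito isometry: E[(int f dB)^2] = int f^2 dt
= 5^2 * 3.9100
= 25 * 3.9100 = 97.7500

97.7500


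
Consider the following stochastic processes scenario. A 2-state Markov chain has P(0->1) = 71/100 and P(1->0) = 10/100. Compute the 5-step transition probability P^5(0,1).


Computing P^5 by matrix multiplication.
P = [[0.2900, 0.7100], [0.1000, 0.9000]]
After raising P to the power 5:
P^5(0,1) = 0.8763

0.8763


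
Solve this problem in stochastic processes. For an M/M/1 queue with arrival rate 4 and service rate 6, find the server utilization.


rho = lambda/mu
= 4/6
= 0.6667

0.6667


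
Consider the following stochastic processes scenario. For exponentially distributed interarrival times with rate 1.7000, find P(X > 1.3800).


P(X > t) = exp(-lambda * t)
= exp(-1.7000 * 1.3800)
= exp(-2.3460) = 0.0958

0.0958


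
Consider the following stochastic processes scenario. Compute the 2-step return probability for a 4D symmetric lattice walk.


P(return in 2 steps) = P(reverse first step) = 1/(2d)
= 1/8
= 0.1250

0.1250


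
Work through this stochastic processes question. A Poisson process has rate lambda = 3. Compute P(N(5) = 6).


P(N(t)=k) = (lambda*t)^k * exp(-lambda*t) / k!
lambda*t = 15
= 15^6 * exp(-15) / 6!
= 11390625 * 3.0590e-07 / 720
= 0.0048

0.0048


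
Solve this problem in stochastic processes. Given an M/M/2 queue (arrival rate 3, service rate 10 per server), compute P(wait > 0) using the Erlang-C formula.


a = lambda/mu = 0.3000
rho = a/c = 0.1500
Erlang-C formula applied:
C(c,a) = 0.0391

0.0391


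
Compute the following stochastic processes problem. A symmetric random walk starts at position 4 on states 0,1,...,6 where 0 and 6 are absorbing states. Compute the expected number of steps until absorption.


For symmetric RW on 0,...,N with absorbing barriers, E(i) = i*(N-i)
E(4) = 4 * 2 = 8

8


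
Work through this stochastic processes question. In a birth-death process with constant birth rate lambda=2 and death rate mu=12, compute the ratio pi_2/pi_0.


For birth-death process, pi_n/pi_0 = (lambda/mu)^n
= (2/12)^2
= 0.0278

0.0278


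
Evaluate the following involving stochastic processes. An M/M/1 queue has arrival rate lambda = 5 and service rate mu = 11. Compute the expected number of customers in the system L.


rho = 5/11 = 0.4545
L = rho/(1-rho)
= 0.4545/0.5455
= 0.8333

0.8333


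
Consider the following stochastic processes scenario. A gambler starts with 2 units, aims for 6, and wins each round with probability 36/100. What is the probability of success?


Gambler's ruin formula:
r = q/p = 0.6400/0.3600 = 1.7778
P(win) = (1 - r^i)/(1 - r^N)
= (1 - 1.7778^2)/(1 - 1.7778^6)
= 0.0707

0.0707


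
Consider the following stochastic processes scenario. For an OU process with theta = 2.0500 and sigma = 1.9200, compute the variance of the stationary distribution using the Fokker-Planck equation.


Stationary variance = sigma^2 / (2*theta)
= 1.9200^2 / (2*2.0500)
= 3.6864 / 4.1000
= 0.8991

0.8991


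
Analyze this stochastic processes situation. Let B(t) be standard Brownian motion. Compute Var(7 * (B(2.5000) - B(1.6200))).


Var(alpha*(B(t)-B(s))) = alpha^2 * (t-s)
= 7^2 * (2.5000 - 1.6200)
= 49 * 0.8800
= 43.1200

43.1200


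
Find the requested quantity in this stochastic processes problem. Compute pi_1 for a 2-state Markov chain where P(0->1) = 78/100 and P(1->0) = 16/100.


Stationary distribution: pi_0 = p10/(p01+p10), pi_1 = p01/(p01+p10)
p01 = 0.7800, p10 = 0.1600
pi_1 = 0.8298

0.8298


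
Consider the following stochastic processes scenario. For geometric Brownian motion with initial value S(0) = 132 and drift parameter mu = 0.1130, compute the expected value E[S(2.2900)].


E[S(t)] = S(0) * exp(mu * t)
= 132 * exp(0.1130 * 2.2900)
= 132 * 1.2953
= 170.9843

170.9843


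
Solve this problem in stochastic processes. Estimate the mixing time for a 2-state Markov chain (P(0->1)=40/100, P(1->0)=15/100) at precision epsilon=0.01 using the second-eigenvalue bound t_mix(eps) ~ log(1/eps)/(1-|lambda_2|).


lambda_2 = |1 - p01 - p10| = |1 - 0.4000 - 0.1500| = 0.4500
t_mix ~ log(1/eps)/(1 - |lambda_2|)
= log(100)/(1 - 0.4500) = 4.6052/0.5500
= 8.3730

8.3730


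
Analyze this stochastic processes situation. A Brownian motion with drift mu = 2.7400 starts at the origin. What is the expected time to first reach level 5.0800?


Expected first passage time = a/mu
= 5.0800/2.7400
= 1.8540

1.8540


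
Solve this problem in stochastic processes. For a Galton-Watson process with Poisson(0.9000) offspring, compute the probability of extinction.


Since mu = 0.9000 <= 1, extinction probability = 1.

1.0000


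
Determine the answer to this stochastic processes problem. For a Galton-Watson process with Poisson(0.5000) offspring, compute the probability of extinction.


Since mu = 0.5000 <= 1, extinction probability = 1.

1.0000


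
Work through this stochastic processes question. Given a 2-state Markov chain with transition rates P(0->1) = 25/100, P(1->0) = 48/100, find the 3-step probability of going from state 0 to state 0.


Computing P^3 by matrix multiplication.
P = [[0.7500, 0.2500], [0.4800, 0.5200]]
After raising P to the power 3:
P^3(0,0) = 0.6643

0.6643


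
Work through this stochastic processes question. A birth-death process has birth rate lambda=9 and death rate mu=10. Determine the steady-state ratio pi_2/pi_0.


For birth-death process, pi_n/pi_0 = (lambda/mu)^n
= (9/10)^2
= 0.8100

0.8100


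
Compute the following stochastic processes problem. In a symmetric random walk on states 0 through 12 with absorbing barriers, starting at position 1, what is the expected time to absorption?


For symmetric RW on 0,...,N with absorbing barriers, E(i) = i*(N-i)
E(1) = 1 * 11 = 11

11


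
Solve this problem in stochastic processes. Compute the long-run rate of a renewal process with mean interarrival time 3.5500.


Long-run renewal rate = 1/E(X)
= 1/3.5500
= 0.2817

0.2817


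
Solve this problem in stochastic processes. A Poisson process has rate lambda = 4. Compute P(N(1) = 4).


P(N(t)=k) = (lambda*t)^k * exp(-lambda*t) / k!
lambda*t = 4
= 4^4 * exp(-4) / 4!
= 256 * 0.0183 / 24
= 0.1954

0.1954


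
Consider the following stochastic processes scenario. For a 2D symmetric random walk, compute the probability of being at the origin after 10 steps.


P = C(10,5)^2 / 4^10
= 252^2 / 1048576
= 63504 / 1048576
= 0.0606

0.0606


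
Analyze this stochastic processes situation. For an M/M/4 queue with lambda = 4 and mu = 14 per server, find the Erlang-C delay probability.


a = lambda/mu = 0.2857
rho = a/c = 0.0714
Erlang-C formula applied:
C(c,a) = 2.2471e-04

2.2471e-04


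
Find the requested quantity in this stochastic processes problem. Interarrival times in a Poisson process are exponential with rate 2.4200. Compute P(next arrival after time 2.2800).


P(X > t) = exp(-lambda * t)
= exp(-2.4200 * 2.2800)
= exp(-5.5176) = 0.0040

0.0040


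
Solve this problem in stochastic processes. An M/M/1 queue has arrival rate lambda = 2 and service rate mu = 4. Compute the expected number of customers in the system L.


rho = 2/4 = 0.5000
L = rho/(1-rho)
= 0.5000/0.5000
= 1.0000

1.0000


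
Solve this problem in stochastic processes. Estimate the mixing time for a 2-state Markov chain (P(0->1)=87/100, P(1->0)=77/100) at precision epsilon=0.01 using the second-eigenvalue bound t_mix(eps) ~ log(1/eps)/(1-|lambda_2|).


lambda_2 = |1 - p01 - p10| = |1 - 0.8700 - 0.7700| = 0.6400
t_mix ~ log(1/eps)/(1 - |lambda_2|)
= log(100)/(1 - 0.6400) = 4.6052/0.3600
= 12.7921

12.7921


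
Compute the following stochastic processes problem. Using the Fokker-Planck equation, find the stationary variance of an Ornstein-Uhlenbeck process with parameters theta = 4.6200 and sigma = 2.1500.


Stationary variance = sigma^2 / (2*theta)
= 2.1500^2 / (2*4.6200)
= 4.6225 / 9.2400
= 0.5003

0.5003


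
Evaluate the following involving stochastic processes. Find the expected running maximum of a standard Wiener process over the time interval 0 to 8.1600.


E(max B(s)) = sqrt(2t/pi)
= sqrt(2*8.1600/pi)
= sqrt(5.1948)
= 2.2792

2.2792


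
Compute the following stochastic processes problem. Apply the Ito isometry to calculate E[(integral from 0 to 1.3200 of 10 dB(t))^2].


By Ito isometry: E[(int f dB)^2] = int f^2 dt
= 10^2 * 1.3200
= 100 * 1.3200 = 132.0000

132.0000


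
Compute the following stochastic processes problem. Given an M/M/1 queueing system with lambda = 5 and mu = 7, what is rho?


rho = lambda/mu
= 5/7
= 0.7143

0.7143


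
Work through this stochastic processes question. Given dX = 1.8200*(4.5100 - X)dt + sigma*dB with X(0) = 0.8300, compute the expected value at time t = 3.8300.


E[X(t)] = mu + (X(0) - mu)*exp(-theta*t)
= 4.5100 + (0.8300 - 4.5100)*exp(-1.8200*3.8300)
= 4.5100 + -3.6800 * 9.3909e-04
= 4.5065

4.5065


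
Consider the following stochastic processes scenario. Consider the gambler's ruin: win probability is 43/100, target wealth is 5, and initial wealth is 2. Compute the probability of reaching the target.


Gambler's ruin formula:
r = q/p = 0.5700/0.4300 = 1.3256
P(win) = (1 - r^i)/(1 - r^N)
= (1 - 1.3256^2)/(1 - 1.3256^5)
= 0.2448

0.2448


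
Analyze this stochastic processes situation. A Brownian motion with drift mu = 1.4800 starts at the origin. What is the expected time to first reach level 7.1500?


Expected first passage time = a/mu
= 7.1500/1.4800
= 4.8311

4.8311


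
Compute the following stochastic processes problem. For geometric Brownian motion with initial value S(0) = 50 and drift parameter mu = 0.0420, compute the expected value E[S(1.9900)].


E[S(t)] = S(0) * exp(mu * t)
= 50 * exp(0.0420 * 1.9900)
= 50 * 1.0872
= 54.3586

54.3586


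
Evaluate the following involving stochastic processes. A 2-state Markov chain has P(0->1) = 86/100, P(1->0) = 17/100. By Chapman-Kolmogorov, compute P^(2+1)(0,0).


P^3 = P^2 * P^1
Computing via matrix multiplication of the transition matrix.
Entry (0,0) of P^3 = 0.1650

0.1650


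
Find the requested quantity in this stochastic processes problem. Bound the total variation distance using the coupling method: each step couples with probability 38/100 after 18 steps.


TV distance bound <= (1-delta)^n
= (1 - 0.3800)^18
= 0.6200^18
= 1.8325e-04

1.8325e-04


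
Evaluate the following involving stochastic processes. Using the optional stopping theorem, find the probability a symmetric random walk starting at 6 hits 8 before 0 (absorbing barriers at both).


By optional stopping theorem: E(M at tau) = M(0) = 6
P(hit 8)*8 + P(hit 0)*0 = 6
P(hit 8) = (6 - 0)/(8 - 0) = 3/4 = 0.7500

0.7500


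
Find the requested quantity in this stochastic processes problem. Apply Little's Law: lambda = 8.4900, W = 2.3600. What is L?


Little's Law: L = lambda * W
= 8.4900 * 2.3600
= 20.0364

20.0364


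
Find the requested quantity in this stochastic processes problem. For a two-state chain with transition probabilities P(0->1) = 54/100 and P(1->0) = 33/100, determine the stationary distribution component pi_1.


Stationary distribution: pi_0 = p10/(p01+p10), pi_1 = p01/(p01+p10)
p01 = 0.5400, p10 = 0.3300
pi_1 = 0.6207

0.6207


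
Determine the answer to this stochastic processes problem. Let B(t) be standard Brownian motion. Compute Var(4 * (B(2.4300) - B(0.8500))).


Var(alpha*(B(t)-B(s))) = alpha^2 * (t-s)
= 4^2 * (2.4300 - 0.8500)
= 16 * 1.5800
= 25.2800

25.2800


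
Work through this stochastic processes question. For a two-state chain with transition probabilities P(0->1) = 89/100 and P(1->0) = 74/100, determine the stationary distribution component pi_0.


Stationary distribution: pi_0 = p10/(p01+p10), pi_1 = p01/(p01+p10)
p01 = 0.8900, p10 = 0.7400
pi_0 = 0.4540

0.4540


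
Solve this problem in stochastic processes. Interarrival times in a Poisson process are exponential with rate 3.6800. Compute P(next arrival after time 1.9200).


P(X > t) = exp(-lambda * t)
= exp(-3.6800 * 1.9200)
= exp(-7.0656) = 8.5398e-04

8.5398e-04


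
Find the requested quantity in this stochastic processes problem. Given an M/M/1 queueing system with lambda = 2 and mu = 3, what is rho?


rho = lambda/mu
= 2/3
= 0.6667

0.6667


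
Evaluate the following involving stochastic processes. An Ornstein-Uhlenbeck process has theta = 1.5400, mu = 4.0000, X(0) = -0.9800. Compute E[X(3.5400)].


E[X(t)] = mu + (X(0) - mu)*exp(-theta*t)
= 4.0000 + (-0.9800 - 4.0000)*exp(-1.5400*3.5400)
= 4.0000 + -4.9800 * 0.0043
= 3.9786

3.9786


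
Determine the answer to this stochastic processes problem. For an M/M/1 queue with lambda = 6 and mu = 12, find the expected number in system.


rho = 6/12 = 0.5000
L = rho/(1-rho)
= 0.5000/0.5000
= 1.0000

1.0000


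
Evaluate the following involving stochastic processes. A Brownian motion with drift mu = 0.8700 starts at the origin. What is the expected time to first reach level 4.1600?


Expected first passage time = a/mu
= 4.1600/0.8700
= 4.7816

4.7816


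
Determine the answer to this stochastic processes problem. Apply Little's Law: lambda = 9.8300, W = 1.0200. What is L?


Little's Law: L = lambda * W
= 9.8300 * 1.0200
= 10.0266

10.0266


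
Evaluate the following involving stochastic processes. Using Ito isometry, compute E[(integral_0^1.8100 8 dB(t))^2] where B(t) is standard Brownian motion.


By Ito isometry: E[(int f dB)^2] = int f^2 dt
= 8^2 * 1.8100
= 64 * 1.8100 = 115.8400

115.8400


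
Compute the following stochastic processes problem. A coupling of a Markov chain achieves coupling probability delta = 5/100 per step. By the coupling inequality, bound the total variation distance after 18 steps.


TV distance bound <= (1-delta)^n
= (1 - 0.0500)^18
= 0.9500^18
= 0.3972

0.3972


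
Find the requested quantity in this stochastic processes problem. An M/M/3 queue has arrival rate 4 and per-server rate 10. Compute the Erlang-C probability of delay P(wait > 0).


a = lambda/mu = 0.4000
rho = a/c = 0.1333
Erlang-C formula applied:
C(c,a) = 0.0082

0.0082


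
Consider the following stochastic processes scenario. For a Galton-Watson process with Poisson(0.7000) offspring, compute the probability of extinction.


Since mu = 0.7000 <= 1, extinction probability = 1.

1.0000


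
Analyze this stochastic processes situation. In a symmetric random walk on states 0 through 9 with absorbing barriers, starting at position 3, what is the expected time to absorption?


For symmetric RW on 0,...,N with absorbing barriers, E(i) = i*(N-i)
E(3) = 3 * 6 = 18

18


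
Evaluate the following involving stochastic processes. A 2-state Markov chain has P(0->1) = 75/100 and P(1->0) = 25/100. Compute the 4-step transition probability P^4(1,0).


Computing P^4 by matrix multiplication.
P = [[0.2500, 0.7500], [0.2500, 0.7500]]
After raising P to the power 4:
P^4(1,0) = 0.2500

0.2500


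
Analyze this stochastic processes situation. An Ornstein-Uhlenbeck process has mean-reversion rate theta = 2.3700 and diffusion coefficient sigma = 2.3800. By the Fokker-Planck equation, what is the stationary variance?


Stationary variance = sigma^2 / (2*theta)
= 2.3800^2 / (2*2.3700)
= 5.6644 / 4.7400
= 1.1950

1.1950


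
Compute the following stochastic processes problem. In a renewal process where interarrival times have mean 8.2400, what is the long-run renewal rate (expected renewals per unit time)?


Long-run renewal rate = 1/E(X)
= 1/8.2400
= 0.1214

0.1214


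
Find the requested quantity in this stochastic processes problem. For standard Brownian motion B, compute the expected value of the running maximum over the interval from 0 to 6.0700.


E(max B(s)) = sqrt(2t/pi)
= sqrt(2*6.0700/pi)
= sqrt(3.8643)
= 1.9658

1.9658


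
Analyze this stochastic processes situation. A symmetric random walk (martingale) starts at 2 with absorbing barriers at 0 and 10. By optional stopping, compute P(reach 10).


By optional stopping theorem: E(M at tau) = M(0) = 2
P(hit 10)*10 + P(hit 0)*0 = 2
P(hit 10) = (2 - 0)/(10 - 0) = 1/5 = 0.2000

0.2000


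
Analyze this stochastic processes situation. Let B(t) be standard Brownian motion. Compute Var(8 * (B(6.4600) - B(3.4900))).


Var(alpha*(B(t)-B(s))) = alpha^2 * (t-s)
= 8^2 * (6.4600 - 3.4900)
= 64 * 2.9700
= 190.0800

190.0800


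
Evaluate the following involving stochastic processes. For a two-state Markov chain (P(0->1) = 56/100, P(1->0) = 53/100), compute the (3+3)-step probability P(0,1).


P^6 = P^3 * P^3
Computing via matrix multiplication of the transition matrix.
Entry (0,1) of P^6 = 0.5138

0.5138


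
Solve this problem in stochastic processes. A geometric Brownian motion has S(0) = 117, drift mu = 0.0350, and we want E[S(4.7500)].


E[S(t)] = S(0) * exp(mu * t)
= 117 * exp(0.0350 * 4.7500)
= 117 * 1.1809
= 138.1616

138.1616


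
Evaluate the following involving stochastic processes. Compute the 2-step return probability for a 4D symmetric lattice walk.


P(return in 2 steps) = P(reverse first step) = 1/(2d)
= 1/8
= 0.1250

0.1250


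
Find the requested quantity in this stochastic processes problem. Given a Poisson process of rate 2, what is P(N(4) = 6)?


P(N(t)=k) = (lambda*t)^k * exp(-lambda*t) / k!
lambda*t = 8
= 8^6 * exp(-8) / 6!
= 262144 * 3.3546e-04 / 720
= 0.1221

0.1221


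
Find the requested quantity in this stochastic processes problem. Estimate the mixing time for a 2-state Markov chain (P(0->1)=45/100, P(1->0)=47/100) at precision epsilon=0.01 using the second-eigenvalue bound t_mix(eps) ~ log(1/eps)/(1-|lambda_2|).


lambda_2 = |1 - p01 - p10| = |1 - 0.4500 - 0.4700| = 0.0800
t_mix ~ log(1/eps)/(1 - |lambda_2|)
= log(100)/(1 - 0.0800) = 4.6052/0.9200
= 5.0056

5.0056


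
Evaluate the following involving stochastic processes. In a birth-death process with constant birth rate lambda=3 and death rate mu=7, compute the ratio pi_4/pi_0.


For birth-death process, pi_n/pi_0 = (lambda/mu)^n
= (3/7)^4
= 0.0337

0.0337


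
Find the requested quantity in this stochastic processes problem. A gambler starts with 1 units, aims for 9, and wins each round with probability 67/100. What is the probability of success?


Gambler's ruin formula:
r = q/p = 0.3300/0.6700 = 0.4925
P(win) = (1 - r^i)/(1 - r^N)
= (1 - 0.4925^1)/(1 - 0.4925^9)
= 0.5083

0.5083


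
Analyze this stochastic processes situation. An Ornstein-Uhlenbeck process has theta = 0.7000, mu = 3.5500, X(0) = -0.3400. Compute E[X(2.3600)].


E[X(t)] = mu + (X(0) - mu)*exp(-theta*t)
= 3.5500 + (-0.3400 - 3.5500)*exp(-0.7000*2.3600)
= 3.5500 + -3.8900 * 0.1917
= 2.8044

2.8044


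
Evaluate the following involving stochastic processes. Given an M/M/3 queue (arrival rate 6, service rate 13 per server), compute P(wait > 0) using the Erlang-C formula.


a = lambda/mu = 0.4615
rho = a/c = 0.1538
Erlang-C formula applied:
C(c,a) = 0.0122

0.0122


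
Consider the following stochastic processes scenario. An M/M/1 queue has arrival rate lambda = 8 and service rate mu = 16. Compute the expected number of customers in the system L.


rho = 8/16 = 0.5000
L = rho/(1-rho)
= 0.5000/0.5000
= 1.0000

1.0000


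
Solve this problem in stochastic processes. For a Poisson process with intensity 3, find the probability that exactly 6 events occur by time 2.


P(N(t)=k) = (lambda*t)^k * exp(-lambda*t) / k!
lambda*t = 6
= 6^6 * exp(-6) / 6!
= 46656 * 0.0025 / 720
= 0.1606

0.1606


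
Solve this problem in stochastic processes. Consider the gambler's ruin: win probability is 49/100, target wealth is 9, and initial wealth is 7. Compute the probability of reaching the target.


Gambler's ruin formula:
r = q/p = 0.5100/0.4900 = 1.0408
P(win) = (1 - r^i)/(1 - r^N)
= (1 - 1.0408^7)/(1 - 1.0408^9)
= 0.7457

0.7457


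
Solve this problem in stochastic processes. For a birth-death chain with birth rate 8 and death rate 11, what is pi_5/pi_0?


For birth-death process, pi_n/pi_0 = (lambda/mu)^n
= (8/11)^5
= 0.2035

0.2035


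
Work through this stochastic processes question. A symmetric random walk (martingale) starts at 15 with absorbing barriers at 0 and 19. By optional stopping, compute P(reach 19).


By optional stopping theorem: E(M at tau) = M(0) = 15
P(hit 19)*19 + P(hit 0)*0 = 15
P(hit 19) = (15 - 0)/(19 - 0) = 15/19 = 0.7895

0.7895


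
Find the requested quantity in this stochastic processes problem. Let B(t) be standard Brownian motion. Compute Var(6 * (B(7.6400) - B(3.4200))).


Var(alpha*(B(t)-B(s))) = alpha^2 * (t-s)
= 6^2 * (7.6400 - 3.4200)
= 36 * 4.2200
= 151.9200

151.9200


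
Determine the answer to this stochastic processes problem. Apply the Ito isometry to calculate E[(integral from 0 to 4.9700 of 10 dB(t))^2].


By Ito isometry: E[(int f dB)^2] = int f^2 dt
= 10^2 * 4.9700
= 100 * 4.9700 = 497.0000

497.0000


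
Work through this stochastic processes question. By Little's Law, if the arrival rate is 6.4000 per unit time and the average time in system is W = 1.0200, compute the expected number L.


Little's Law: L = lambda * W
= 6.4000 * 1.0200
= 6.5280

6.5280


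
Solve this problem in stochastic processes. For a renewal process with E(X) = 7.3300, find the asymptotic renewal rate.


Long-run renewal rate = 1/E(X)
= 1/7.3300
= 0.1364

0.1364


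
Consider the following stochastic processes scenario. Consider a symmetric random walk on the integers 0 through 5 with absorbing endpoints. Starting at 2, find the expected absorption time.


For symmetric RW on 0,...,N with absorbing barriers, E(i) = i*(N-i)
E(2) = 2 * 3 = 6

6


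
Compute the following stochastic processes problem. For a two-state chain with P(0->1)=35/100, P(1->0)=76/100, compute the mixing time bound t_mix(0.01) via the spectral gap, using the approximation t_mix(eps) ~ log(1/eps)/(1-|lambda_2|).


lambda_2 = |1 - p01 - p10| = |1 - 0.3500 - 0.7600| = 0.1100
t_mix ~ log(1/eps)/(1 - |lambda_2|)
= log(100)/(1 - 0.1100) = 4.6052/0.8900
= 5.1743

5.1743


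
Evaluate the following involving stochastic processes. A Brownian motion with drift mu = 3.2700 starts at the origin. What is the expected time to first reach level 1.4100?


Expected first passage time = a/mu
= 1.4100/3.2700
= 0.4312

0.4312


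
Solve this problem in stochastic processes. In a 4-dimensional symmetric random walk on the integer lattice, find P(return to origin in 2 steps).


P(return in 2 steps) = P(reverse first step) = 1/(2d)
= 1/8
= 0.1250

0.1250


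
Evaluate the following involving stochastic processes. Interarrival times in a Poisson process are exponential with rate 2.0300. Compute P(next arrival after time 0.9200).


P(X > t) = exp(-lambda * t)
= exp(-2.0300 * 0.9200)
= exp(-1.8676) = 0.1545

0.1545


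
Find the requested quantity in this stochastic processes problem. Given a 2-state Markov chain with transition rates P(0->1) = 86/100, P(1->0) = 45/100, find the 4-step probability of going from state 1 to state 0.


Computing P^4 by matrix multiplication.
P = [[0.1400, 0.8600], [0.4500, 0.5500]]
After raising P to the power 4:
P^4(1,0) = 0.3403

0.3403


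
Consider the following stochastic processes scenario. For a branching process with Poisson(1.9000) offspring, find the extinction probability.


Since mu = 1.9000 > 1, extinction prob q < 1.
Solve s = exp(mu*(s-1)) iteratively.
q = 0.2328

0.2328


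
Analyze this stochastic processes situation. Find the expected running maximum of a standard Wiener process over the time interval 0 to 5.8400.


E(max B(s)) = sqrt(2t/pi)
= sqrt(2*5.8400/pi)
= sqrt(3.7179)
= 1.9282

1.9282


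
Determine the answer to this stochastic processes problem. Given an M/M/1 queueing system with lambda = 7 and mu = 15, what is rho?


rho = lambda/mu
= 7/15
= 0.4667

0.4667


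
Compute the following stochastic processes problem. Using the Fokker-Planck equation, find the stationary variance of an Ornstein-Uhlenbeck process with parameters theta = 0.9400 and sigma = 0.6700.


Stationary variance = sigma^2 / (2*theta)
= 0.6700^2 / (2*0.9400)
= 0.4489 / 1.8800
= 0.2388

0.2388


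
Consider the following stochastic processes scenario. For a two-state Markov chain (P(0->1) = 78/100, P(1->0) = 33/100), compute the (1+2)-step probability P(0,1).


P^3 = P^1 * P^2
Computing via matrix multiplication of the transition matrix.
Entry (0,1) of P^3 = 0.7036

0.7036


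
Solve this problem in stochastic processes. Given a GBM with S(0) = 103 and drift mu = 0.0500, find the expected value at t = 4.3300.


E[S(t)] = S(0) * exp(mu * t)
= 103 * exp(0.0500 * 4.3300)
= 103 * 1.2417
= 127.8975

127.8975


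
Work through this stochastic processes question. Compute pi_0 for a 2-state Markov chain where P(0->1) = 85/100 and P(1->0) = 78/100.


Stationary distribution: pi_0 = p10/(p01+p10), pi_1 = p01/(p01+p10)
p01 = 0.8500, p10 = 0.7800
pi_0 = 0.4785

0.4785


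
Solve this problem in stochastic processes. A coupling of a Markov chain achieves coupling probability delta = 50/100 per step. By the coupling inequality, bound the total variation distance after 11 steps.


TV distance bound <= (1-delta)^n
= (1 - 0.5000)^11
= 0.5000^11
= 4.8828e-04

4.8828e-04


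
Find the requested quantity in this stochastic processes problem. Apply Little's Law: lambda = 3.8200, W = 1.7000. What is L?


Little's Law: L = lambda * W
= 3.8200 * 1.7000
= 6.4940

6.4940


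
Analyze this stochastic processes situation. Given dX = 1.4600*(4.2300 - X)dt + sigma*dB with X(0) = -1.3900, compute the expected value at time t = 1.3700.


E[X(t)] = mu + (X(0) - mu)*exp(-theta*t)
= 4.2300 + (-1.3900 - 4.2300)*exp(-1.4600*1.3700)
= 4.2300 + -5.6200 * 0.1353
= 3.4696

3.4696


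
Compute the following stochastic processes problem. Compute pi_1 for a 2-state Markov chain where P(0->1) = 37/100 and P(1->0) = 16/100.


Stationary distribution: pi_0 = p10/(p01+p10), pi_1 = p01/(p01+p10)
p01 = 0.3700, p10 = 0.1600
pi_1 = 0.6981

0.6981


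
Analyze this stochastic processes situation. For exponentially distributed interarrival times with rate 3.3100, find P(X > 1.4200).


P(X > t) = exp(-lambda * t)
= exp(-3.3100 * 1.4200)
= exp(-4.7002) = 0.0091

0.0091


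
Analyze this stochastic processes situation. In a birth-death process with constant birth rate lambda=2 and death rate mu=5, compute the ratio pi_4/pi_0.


For birth-death process, pi_n/pi_0 = (lambda/mu)^n
= (2/5)^4
= 0.0256

0.0256


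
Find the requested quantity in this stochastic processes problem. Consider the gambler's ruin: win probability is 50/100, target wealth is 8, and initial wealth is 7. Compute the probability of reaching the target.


p = 1/2: P(win) = i/N = 7/8
= 0.8750

0.8750


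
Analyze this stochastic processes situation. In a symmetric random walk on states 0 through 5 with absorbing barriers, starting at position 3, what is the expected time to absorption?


For symmetric RW on 0,...,N with absorbing barriers, E(i) = i*(N-i)
E(3) = 3 * 2 = 6

6


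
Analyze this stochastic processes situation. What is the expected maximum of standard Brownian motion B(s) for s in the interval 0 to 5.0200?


E(max B(s)) = sqrt(2t/pi)
= sqrt(2*5.0200/pi)
= sqrt(3.1958)
= 1.7877

1.7877


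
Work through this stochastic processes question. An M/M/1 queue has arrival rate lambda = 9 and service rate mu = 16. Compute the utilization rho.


rho = lambda/mu
= 9/16
= 0.5625

0.5625


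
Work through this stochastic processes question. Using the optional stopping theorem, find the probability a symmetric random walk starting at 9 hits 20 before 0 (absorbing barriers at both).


By optional stopping theorem: E(M at tau) = M(0) = 9
P(hit 20)*20 + P(hit 0)*0 = 9
P(hit 20) = (9 - 0)/(20 - 0) = 9/20 = 0.4500

0.4500


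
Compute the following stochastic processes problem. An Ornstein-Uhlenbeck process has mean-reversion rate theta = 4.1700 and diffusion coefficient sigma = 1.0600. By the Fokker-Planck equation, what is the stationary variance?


Stationary variance = sigma^2 / (2*theta)
= 1.0600^2 / (2*4.1700)
= 1.1236 / 8.3400
= 0.1347

0.1347


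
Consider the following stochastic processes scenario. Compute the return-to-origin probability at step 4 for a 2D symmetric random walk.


P = C(4,2)^2 / 4^4
= 6^2 / 256
= 36 / 256
= 0.1406

0.1406


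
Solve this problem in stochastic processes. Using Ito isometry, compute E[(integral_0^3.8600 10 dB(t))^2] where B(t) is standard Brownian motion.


By Ito isometry: E[(int f dB)^2] = int f^2 dt
= 10^2 * 3.8600
= 100 * 3.8600 = 386.0000

386.0000


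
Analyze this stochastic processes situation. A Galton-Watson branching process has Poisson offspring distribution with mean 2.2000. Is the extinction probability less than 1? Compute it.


Since mu = 2.2000 > 1, extinction prob q < 1.
Solve s = exp(mu*(s-1)) iteratively.
q = 0.1563

0.1563


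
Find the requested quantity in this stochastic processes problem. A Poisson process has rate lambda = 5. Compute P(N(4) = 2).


P(N(t)=k) = (lambda*t)^k * exp(-lambda*t) / k!
lambda*t = 20
= 20^2 * exp(-20) / 2!
= 400 * 2.0612e-09 / 2
= 4.1223e-07

4.1223e-07


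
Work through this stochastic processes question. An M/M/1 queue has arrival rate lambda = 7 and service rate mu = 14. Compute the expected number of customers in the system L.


rho = 7/14 = 0.5000
L = rho/(1-rho)
= 0.5000/0.5000
= 1.0000

1.0000


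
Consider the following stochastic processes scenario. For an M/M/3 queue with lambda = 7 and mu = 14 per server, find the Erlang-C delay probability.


a = lambda/mu = 0.5000
rho = a/c = 0.1667
Erlang-C formula applied:
C(c,a) = 0.0152

0.0152


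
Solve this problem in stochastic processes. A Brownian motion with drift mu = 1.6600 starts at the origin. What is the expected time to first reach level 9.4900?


Expected first passage time = a/mu
= 9.4900/1.6600
= 5.7169

5.7169


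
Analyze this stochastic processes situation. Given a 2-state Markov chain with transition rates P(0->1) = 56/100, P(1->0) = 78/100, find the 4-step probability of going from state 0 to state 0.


Computing P^4 by matrix multiplication.
P = [[0.4400, 0.5600], [0.7800, 0.2200]]
After raising P to the power 4:
P^4(0,0) = 0.5877

0.5877


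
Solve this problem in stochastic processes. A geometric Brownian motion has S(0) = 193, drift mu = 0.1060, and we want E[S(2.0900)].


E[S(t)] = S(0) * exp(mu * t)
= 193 * exp(0.1060 * 2.0900)
= 193 * 1.2480
= 240.8635

240.8635


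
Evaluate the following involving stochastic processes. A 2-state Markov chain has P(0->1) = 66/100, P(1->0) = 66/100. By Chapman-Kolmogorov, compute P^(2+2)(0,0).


P^4 = P^2 * P^2
Computing via matrix multiplication of the transition matrix.
Entry (0,0) of P^4 = 0.5052

0.5052


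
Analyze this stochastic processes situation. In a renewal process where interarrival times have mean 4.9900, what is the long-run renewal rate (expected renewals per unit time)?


Long-run renewal rate = 1/E(X)
= 1/4.9900
= 0.2004

0.2004


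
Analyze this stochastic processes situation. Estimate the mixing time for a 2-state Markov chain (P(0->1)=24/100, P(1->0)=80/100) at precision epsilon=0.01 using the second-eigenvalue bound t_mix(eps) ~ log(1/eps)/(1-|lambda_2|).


lambda_2 = |1 - p01 - p10| = |1 - 0.2400 - 0.8000| = 0.0400
t_mix ~ log(1/eps)/(1 - |lambda_2|)
= log(100)/(1 - 0.0400) = 4.6052/0.9600
= 4.7971

4.7971


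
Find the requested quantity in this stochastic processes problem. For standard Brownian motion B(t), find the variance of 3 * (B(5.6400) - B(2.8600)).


Var(alpha*(B(t)-B(s))) = alpha^2 * (t-s)
= 3^2 * (5.6400 - 2.8600)
= 9 * 2.7800
= 25.0200

25.0200


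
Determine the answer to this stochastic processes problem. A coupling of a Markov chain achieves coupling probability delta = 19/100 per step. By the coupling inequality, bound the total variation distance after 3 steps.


TV distance bound <= (1-delta)^n
= (1 - 0.1900)^3
= 0.8100^3
= 0.5314

0.5314


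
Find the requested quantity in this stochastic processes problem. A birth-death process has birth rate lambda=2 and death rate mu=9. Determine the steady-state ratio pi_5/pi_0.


For birth-death process, pi_n/pi_0 = (lambda/mu)^n
= (2/9)^5
= 5.4192e-04

5.4192e-04


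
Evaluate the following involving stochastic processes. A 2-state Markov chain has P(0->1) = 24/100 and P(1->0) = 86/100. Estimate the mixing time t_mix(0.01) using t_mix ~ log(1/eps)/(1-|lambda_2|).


lambda_2 = |1 - p01 - p10| = |1 - 0.2400 - 0.8600| = 0.1000
t_mix ~ log(1/eps)/(1 - |lambda_2|)
= log(100)/(1 - 0.1000) = 4.6052/0.9000
= 5.1169

5.1169


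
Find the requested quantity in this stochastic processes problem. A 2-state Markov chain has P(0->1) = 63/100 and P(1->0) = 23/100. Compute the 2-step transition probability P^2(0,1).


Computing P^2 by matrix multiplication.
P = [[0.3700, 0.6300], [0.2300, 0.7700]]
After raising P to the power 2:
P^2(0,1) = 0.7182

0.7182


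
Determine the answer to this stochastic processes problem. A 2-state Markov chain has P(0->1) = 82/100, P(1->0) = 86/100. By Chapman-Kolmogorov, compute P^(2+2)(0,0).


P^4 = P^2 * P^2
Computing via matrix multiplication of the transition matrix.
Entry (0,0) of P^4 = 0.6163

0.6163


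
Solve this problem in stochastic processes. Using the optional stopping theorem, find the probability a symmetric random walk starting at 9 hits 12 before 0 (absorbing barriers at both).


By optional stopping theorem: E(M at tau) = M(0) = 9
P(hit 12)*12 + P(hit 0)*0 = 9
P(hit 12) = (9 - 0)/(12 - 0) = 3/4 = 0.7500

0.7500


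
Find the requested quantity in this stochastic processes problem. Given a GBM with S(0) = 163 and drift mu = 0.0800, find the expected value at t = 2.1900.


E[S(t)] = S(0) * exp(mu * t)
= 163 * exp(0.0800 * 2.1900)
= 163 * 1.1915
= 194.2120

194.2120


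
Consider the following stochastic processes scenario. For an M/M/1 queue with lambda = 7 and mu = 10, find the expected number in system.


rho = 7/10 = 0.7000
L = rho/(1-rho)
= 0.7000/0.3000
= 2.3333

2.3333


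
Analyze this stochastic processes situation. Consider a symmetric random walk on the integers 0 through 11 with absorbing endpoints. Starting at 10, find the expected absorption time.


For symmetric RW on 0,...,N with absorbing barriers, E(i) = i*(N-i)
E(10) = 10 * 1 = 10

10


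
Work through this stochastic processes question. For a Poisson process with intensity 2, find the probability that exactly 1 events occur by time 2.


P(N(t)=k) = (lambda*t)^k * exp(-lambda*t) / k!
lambda*t = 4
= 4^1 * exp(-4) / 1!
= 4 * 0.0183 / 1
= 0.0733

0.0733


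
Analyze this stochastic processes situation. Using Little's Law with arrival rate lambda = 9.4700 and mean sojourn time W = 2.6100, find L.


Little's Law: L = lambda * W
= 9.4700 * 2.6100
= 24.7167

24.7167


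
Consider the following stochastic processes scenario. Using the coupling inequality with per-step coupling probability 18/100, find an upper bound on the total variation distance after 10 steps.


TV distance bound <= (1-delta)^n
= (1 - 0.1800)^10
= 0.8200^10
= 0.1374

0.1374


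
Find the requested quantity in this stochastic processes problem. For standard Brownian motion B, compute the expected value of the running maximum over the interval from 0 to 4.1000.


E(max B(s)) = sqrt(2t/pi)
= sqrt(2*4.1000/pi)
= sqrt(2.6101)
= 1.6156

1.6156


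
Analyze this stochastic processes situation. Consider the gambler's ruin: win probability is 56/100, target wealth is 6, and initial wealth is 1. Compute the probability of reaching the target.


Gambler's ruin formula:
r = q/p = 0.4400/0.5600 = 0.7857
P(win) = (1 - r^i)/(1 - r^N)
= (1 - 0.7857^1)/(1 - 0.7857^6)
= 0.2802

0.2802


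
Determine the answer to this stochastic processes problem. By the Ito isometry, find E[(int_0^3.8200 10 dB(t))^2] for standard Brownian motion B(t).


By Ito isometry: E[(int f dB)^2] = int f^2 dt
= 10^2 * 3.8200
= 100 * 3.8200 = 382.0000

382.0000


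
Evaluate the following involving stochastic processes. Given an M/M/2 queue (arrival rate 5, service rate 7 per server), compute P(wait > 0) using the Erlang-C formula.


a = lambda/mu = 0.7143
rho = a/c = 0.3571
Erlang-C formula applied:
C(c,a) = 0.1880

0.1880


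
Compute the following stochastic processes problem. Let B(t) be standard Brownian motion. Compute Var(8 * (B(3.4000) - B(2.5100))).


Var(alpha*(B(t)-B(s))) = alpha^2 * (t-s)
= 8^2 * (3.4000 - 2.5100)
= 64 * 0.8900
= 56.9600

56.9600


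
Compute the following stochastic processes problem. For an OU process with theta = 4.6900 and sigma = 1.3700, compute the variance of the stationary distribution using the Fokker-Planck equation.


Stationary variance = sigma^2 / (2*theta)
= 1.3700^2 / (2*4.6900)
= 1.8769 / 9.3800
= 0.2001

0.2001


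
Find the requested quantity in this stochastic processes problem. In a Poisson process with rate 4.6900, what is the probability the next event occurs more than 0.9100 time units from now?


P(X > t) = exp(-lambda * t)
= exp(-4.6900 * 0.9100)
= exp(-4.2679) = 0.0140

0.0140


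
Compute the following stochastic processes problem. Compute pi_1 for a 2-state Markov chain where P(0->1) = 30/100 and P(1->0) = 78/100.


Stationary distribution: pi_0 = p10/(p01+p10), pi_1 = p01/(p01+p10)
p01 = 0.3000, p10 = 0.7800
pi_1 = 0.2778

0.2778


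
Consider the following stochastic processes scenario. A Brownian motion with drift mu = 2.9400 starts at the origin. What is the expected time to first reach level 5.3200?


Expected first passage time = a/mu
= 5.3200/2.9400
= 1.8095

1.8095


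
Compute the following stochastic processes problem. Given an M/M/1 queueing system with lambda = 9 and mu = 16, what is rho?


rho = lambda/mu
= 9/16
= 0.5625

0.5625


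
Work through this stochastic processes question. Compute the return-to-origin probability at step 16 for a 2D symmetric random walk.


P = C(16,8)^2 / 4^16
= 12870^2 / 4294967296
= 165636900 / 4294967296
= 0.0386

0.0386


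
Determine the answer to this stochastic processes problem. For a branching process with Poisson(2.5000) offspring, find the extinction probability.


Since mu = 2.5000 > 1, extinction prob q < 1.
Solve s = exp(mu*(s-1)) iteratively.
q = 0.1074

0.1074


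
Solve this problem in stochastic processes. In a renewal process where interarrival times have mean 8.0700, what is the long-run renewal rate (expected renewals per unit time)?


Long-run renewal rate = 1/E(X)
= 1/8.0700
= 0.1239

0.1239


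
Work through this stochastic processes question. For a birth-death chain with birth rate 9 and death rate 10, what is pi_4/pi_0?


For birth-death process, pi_n/pi_0 = (lambda/mu)^n
= (9/10)^4
= 0.6561

0.6561


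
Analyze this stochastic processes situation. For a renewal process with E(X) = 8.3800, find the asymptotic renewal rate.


Long-run renewal rate = 1/E(X)
= 1/8.3800
= 0.1193

0.1193


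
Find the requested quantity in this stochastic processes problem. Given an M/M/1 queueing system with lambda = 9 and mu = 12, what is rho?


rho = lambda/mu
= 9/12
= 0.7500

0.7500


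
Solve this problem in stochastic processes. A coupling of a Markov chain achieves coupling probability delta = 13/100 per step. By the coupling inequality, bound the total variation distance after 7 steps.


TV distance bound <= (1-delta)^n
= (1 - 0.1300)^7
= 0.8700^7
= 0.3773

0.3773
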